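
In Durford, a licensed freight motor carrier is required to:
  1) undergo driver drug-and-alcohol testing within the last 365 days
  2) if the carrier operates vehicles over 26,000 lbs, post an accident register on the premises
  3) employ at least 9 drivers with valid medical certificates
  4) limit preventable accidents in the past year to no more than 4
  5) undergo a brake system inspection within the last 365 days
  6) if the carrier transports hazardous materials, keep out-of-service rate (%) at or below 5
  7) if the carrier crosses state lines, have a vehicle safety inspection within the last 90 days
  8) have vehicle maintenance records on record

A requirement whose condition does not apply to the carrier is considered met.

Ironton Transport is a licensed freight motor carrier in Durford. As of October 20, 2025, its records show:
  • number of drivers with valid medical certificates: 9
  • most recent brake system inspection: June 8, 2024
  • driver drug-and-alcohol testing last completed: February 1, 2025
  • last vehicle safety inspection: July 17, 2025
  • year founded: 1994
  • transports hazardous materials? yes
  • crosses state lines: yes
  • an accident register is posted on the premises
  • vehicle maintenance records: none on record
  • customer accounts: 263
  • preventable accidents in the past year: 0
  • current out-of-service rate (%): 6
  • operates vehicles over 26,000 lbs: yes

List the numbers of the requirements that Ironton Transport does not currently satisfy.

1. driver drug-and-alcohol testing 261 days ago vs limit 365 → met
2. condition 'operates vehicles over 26,000 lbs' holds; accident register present → met
3. drivers with valid medical certificates 9 ≥ 9 → met
4. preventable accidents in the past year 0 ≤ 4 → met
5. brake system inspection 499 days ago vs limit 365 → not met
6. condition 'transports hazardous materials' holds; out-of-service rate (%) 6 > 5 → not met
7. condition 'crosses state lines' holds; vehicle safety inspection 95 days ago vs limit 90 → not met
8. vehicle maintenance records absent → not met
Not met: 5, 6, 7, 8

5, 6, 7, 8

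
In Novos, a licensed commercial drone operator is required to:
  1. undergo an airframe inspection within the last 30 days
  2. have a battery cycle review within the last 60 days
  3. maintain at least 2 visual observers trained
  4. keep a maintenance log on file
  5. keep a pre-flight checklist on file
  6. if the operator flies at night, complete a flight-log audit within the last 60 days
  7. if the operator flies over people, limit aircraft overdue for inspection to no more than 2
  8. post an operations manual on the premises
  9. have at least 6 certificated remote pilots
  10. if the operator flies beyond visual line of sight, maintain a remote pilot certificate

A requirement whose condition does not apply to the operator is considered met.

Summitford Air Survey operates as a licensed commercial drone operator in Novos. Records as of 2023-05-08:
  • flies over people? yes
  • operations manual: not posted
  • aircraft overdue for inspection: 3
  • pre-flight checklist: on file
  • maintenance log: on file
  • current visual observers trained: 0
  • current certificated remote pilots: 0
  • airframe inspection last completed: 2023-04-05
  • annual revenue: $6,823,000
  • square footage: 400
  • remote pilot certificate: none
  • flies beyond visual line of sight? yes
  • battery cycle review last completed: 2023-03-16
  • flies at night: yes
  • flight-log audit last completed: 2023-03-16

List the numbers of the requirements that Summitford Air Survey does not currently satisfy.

1. airframe inspection 33 days ago vs limit 30 → not met
2. battery cycle review 53 days ago vs limit 60 → met
3. visual observers trained 0 < 2 → not met
4. maintenance log present → met
5. pre-flight checklist present → met
6. condition 'flies at night' holds; flight-log audit 53 days ago vs limit 60 → met
7. condition 'flies over people' holds; aircraft overdue for inspection 3 > 2 → not met
8. operations manual absent → not met
9. certificated remote pilots 0 < 6 → not met
10. condition 'flies beyond visual line of sight' holds; remote pilot certificate absent → not met
Not met: 1, 3, 7, 8, 9, 10

1, 3, 7, 8, 9, 10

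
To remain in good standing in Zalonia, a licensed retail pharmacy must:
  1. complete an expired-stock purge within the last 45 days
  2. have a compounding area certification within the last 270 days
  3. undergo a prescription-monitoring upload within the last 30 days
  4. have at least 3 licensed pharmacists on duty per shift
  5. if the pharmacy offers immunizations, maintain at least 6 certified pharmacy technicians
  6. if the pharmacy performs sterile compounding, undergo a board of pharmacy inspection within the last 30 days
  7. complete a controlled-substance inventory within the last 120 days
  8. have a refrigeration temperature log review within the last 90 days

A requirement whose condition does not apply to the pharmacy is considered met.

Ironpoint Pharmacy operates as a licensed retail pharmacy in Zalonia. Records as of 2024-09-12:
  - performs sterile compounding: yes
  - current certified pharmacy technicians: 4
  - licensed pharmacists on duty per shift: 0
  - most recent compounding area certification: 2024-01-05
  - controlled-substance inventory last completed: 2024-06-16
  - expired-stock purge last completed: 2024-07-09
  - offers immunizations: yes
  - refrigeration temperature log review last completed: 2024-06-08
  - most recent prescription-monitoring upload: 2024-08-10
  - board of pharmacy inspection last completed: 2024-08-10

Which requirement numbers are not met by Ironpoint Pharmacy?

1, 3, 4, 5, 6, 8

1. expired-stock purge 65 days ago vs limit 45 → not met
2. compounding area certification 251 days ago vs limit 270 → met
3. prescription-monitoring upload 33 days ago vs limit 30 → not met
4. licensed pharmacists on duty per shift 0 < 3 → not met
5. condition 'offers immunizations' holds; certified pharmacy technicians 4 < 6 → not met
6. condition 'performs sterile compounding' holds; board of pharmacy inspection 33 days ago vs limit 30 → not met
7. controlled-substance inventory 88 days ago vs limit 120 → met
8. refrigeration temperature log review 96 days ago vs limit 90 → not met
Not met: 1, 3, 4, 5, 6, 8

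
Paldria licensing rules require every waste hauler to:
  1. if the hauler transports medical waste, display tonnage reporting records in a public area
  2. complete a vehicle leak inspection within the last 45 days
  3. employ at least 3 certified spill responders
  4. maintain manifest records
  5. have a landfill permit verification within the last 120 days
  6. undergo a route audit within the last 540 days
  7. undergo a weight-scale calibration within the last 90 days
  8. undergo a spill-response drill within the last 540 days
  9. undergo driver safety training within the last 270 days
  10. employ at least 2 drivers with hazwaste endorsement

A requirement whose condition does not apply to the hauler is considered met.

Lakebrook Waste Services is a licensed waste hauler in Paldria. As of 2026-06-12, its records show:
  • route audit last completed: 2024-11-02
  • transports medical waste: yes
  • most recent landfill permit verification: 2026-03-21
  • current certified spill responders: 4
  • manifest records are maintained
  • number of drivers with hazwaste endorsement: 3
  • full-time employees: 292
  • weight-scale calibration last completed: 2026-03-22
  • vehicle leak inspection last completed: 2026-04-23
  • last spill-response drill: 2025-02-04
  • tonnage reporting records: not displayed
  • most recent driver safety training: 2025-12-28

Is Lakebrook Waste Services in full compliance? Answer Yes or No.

1. condition 'transports medical waste' holds; tonnage reporting records absent → not met
2. vehicle leak inspection 50 days ago vs limit 45 → not met
3. certified spill responders 4 ≥ 3 → met
4. manifest records present → met
5. landfill permit verification 83 days ago vs limit 120 → met
6. route audit 587 days ago vs limit 540 → not met
7. weight-scale calibration 82 days ago vs limit 90 → met
8. spill-response drill 493 days ago vs limit 540 → met
9. driver safety training 166 days ago vs limit 270 → met
10. drivers with hazwaste endorsement 3 ≥ 2 → met
Not met: 1, 2, 6

No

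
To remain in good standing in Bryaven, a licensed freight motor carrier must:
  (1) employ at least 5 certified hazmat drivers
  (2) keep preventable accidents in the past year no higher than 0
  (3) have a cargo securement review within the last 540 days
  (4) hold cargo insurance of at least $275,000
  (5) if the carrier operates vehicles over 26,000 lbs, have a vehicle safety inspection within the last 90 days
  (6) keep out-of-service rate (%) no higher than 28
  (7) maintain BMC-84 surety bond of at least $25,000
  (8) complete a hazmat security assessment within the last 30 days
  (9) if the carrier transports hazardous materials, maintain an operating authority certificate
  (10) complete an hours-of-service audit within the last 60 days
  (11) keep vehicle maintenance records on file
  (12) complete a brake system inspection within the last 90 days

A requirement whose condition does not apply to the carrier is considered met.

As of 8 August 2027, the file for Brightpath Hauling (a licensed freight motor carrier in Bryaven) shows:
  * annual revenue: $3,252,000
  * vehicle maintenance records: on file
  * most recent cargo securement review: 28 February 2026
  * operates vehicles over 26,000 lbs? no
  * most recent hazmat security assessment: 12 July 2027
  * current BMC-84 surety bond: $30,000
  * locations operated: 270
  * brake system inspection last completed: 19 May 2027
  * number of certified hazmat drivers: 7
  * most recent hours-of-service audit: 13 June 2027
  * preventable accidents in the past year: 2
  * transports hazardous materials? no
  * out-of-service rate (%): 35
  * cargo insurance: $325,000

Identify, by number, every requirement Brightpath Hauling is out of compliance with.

1. certified hazmat drivers 7 ≥ 5 → met
2. preventable accidents in the past year 2 > 0 → not met
3. cargo securement review 526 days ago vs limit 540 → met
4. cargo insurance $325,000 ≥ $275,000 → met
5. condition 'operates vehicles over 26,000 lbs' does not hold → requirement n/a → met
6. out-of-service rate (%) 35 > 28 → not met
7. BMC-84 surety bond $30,000 ≥ $25,000 → met
8. hazmat security assessment 27 days ago vs limit 30 → met
9. condition 'transports hazardous materials' does not hold → requirement n/a → met
10. hours-of-service audit 56 days ago vs limit 60 → met
11. vehicle maintenance records present → met
12. brake system inspection 81 days ago vs limit 90 → met
Not met: 2, 6

2, 6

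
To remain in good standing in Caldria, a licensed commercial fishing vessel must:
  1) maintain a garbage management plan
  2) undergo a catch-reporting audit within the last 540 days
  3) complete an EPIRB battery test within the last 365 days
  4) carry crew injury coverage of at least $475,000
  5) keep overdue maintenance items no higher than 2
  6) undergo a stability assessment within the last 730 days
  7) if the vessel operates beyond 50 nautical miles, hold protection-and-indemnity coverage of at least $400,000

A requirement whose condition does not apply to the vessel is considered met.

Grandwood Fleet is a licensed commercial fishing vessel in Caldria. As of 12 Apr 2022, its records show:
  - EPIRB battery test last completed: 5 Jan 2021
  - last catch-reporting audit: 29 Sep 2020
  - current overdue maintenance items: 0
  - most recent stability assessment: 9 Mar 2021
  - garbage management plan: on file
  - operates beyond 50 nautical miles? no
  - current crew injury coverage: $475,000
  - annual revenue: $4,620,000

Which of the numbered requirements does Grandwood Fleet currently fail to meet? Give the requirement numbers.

1. garbage management plan present → met
2. catch-reporting audit 560 days ago vs limit 540 → not met
3. EPIRB battery test 462 days ago vs limit 365 → not met
4. crew injury coverage $475,000 ≥ $475,000 → met
5. overdue maintenance items 0 ≤ 2 → met
6. stability assessment 399 days ago vs limit 730 → met
7. condition 'operates beyond 50 nautical miles' does not hold → requirement n/a → met
Not met: 2, 3

2, 3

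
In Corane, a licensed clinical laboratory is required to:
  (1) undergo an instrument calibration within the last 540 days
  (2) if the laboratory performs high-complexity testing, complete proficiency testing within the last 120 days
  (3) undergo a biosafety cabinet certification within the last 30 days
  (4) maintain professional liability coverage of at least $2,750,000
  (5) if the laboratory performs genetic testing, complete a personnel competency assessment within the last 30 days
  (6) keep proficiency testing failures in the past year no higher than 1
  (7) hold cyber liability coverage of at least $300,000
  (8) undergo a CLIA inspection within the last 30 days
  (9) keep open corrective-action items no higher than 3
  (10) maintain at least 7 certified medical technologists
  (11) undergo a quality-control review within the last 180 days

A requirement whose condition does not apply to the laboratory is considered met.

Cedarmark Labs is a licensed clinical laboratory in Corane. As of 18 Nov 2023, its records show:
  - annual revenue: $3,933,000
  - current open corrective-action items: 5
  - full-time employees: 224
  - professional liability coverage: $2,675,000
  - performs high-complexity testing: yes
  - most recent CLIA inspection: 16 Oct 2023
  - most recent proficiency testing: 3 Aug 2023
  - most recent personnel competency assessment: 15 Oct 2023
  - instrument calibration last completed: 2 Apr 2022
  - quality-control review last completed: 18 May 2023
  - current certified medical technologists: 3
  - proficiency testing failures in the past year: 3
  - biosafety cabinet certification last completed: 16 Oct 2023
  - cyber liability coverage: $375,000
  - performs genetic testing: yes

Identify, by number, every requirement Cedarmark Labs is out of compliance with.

1, 3, 4, 5, 6, 8, 9, 10, 11

1. instrument calibration 595 days ago vs limit 540 → not met
2. condition 'performs high-complexity testing' holds; proficiency testing 107 days ago vs limit 120 → met
3. biosafety cabinet certification 33 days ago vs limit 30 → not met
4. professional liability coverage $2,675,000 < $2,750,000 → not met
5. condition 'performs genetic testing' holds; personnel competency assessment 34 days ago vs limit 30 → not met
6. proficiency testing failures in the past year 3 > 1 → not met
7. cyber liability coverage $375,000 ≥ $300,000 → met
8. CLIA inspection 33 days ago vs limit 30 → not met
9. open corrective-action items 5 > 3 → not met
10. certified medical technologists 3 < 7 → not met
11. quality-control review 184 days ago vs limit 180 → not met
Not met: 1, 3, 4, 5, 6, 8, 9, 10, 11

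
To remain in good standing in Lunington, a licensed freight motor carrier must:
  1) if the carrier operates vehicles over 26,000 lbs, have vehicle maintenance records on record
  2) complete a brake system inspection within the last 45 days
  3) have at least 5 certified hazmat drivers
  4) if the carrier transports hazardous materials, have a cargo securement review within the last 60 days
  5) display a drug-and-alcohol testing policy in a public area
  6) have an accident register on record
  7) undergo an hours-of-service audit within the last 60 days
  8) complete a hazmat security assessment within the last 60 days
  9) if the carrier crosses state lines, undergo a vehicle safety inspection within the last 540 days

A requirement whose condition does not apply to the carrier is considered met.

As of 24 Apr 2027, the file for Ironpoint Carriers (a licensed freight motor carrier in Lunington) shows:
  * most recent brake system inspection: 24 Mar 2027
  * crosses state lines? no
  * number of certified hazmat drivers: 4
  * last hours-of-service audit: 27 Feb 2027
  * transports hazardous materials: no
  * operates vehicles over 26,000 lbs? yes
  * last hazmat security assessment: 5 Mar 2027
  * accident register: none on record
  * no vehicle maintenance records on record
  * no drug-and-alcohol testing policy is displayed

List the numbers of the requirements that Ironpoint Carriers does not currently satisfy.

1. condition 'operates vehicles over 26,000 lbs' holds; vehicle maintenance records absent → not met
2. brake system inspection 31 days ago vs limit 45 → met
3. certified hazmat drivers 4 < 5 → not met
4. condition 'transports hazardous materials' does not hold → requirement n/a → met
5. drug-and-alcohol testing policy absent → not met
6. accident register absent → not met
7. hours-of-service audit 56 days ago vs limit 60 → met
8. hazmat security assessment 50 days ago vs limit 60 → met
9. condition 'crosses state lines' does not hold → requirement n/a → met
Not met: 1, 3, 5, 6

1, 3, 5, 6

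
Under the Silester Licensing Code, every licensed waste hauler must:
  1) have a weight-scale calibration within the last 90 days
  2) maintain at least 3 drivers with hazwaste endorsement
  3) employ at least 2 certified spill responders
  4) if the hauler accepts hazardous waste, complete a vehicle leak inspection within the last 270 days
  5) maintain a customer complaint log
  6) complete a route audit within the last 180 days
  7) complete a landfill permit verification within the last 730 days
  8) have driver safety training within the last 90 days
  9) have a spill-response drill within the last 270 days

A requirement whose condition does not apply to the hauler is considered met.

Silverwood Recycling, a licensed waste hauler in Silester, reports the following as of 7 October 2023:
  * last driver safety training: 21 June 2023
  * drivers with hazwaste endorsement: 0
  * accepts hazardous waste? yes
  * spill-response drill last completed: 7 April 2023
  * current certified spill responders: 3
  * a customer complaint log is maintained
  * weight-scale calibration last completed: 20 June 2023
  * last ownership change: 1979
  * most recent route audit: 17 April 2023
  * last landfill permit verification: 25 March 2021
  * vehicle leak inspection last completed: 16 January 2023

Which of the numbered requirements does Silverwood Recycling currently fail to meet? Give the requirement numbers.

1. weight-scale calibration 109 days ago vs limit 90 → not met
2. drivers with hazwaste endorsement 0 < 3 → not met
3. certified spill responders 3 ≥ 2 → met
4. condition 'accepts hazardous waste' holds; vehicle leak inspection 264 days ago vs limit 270 → met
5. customer complaint log present → met
6. route audit 173 days ago vs limit 180 → met
7. landfill permit verification 926 days ago vs limit 730 → not met
8. driver safety training 108 days ago vs limit 90 → not met
9. spill-response drill 183 days ago vs limit 270 → met
Not met: 1, 2, 7, 8

1, 2, 7, 8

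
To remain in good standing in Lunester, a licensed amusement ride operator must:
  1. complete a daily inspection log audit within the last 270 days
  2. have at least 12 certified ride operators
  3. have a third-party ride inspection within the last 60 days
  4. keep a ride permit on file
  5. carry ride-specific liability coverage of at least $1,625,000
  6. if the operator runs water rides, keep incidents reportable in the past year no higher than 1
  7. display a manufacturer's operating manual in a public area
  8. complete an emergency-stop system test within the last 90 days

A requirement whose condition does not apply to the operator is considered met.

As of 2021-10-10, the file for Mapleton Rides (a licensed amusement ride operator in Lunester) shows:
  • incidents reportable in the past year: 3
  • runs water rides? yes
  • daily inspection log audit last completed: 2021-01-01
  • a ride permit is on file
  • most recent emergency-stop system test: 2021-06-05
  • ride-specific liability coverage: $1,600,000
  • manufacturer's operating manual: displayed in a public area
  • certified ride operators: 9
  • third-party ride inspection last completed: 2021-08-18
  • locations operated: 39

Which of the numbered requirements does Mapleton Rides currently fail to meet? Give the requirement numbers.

1. daily inspection log audit 282 days ago vs limit 270 → not met
2. certified ride operators 9 < 12 → not met
3. third-party ride inspection 53 days ago vs limit 60 → met
4. ride permit present → met
5. ride-specific liability coverage $1,600,000 < $1,625,000 → not met
6. condition 'runs water rides' holds; incidents reportable in the past year 3 > 1 → not met
7. manufacturer's operating manual present → met
8. emergency-stop system test 127 days ago vs limit 90 → not met
Not met: 1, 2, 5, 6, 8

1, 2, 5, 6, 8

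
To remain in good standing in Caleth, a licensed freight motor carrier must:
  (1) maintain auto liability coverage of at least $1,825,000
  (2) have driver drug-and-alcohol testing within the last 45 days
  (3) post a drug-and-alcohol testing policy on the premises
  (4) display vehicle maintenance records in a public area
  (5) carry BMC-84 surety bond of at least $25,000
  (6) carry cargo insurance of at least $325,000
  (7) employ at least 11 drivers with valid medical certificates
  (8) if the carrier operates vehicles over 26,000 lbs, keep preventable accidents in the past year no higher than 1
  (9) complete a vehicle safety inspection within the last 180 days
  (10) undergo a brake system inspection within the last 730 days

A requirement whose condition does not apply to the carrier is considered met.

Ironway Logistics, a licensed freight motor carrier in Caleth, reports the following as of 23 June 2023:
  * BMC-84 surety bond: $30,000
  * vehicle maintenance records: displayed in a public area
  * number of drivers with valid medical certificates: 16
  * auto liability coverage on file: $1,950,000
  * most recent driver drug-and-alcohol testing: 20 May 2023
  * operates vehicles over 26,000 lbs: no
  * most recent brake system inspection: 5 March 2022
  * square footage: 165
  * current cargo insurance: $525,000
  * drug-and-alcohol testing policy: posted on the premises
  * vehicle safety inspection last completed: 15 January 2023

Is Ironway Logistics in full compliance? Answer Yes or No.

Yes

1. auto liability coverage $1,950,000 ≥ $1,825,000 → met
2. driver drug-and-alcohol testing 34 days ago vs limit 45 → met
3. drug-and-alcohol testing policy present → met
4. vehicle maintenance records present → met
5. BMC-84 surety bond $30,000 ≥ $25,000 → met
6. cargo insurance $525,000 ≥ $325,000 → met
7. drivers with valid medical certificates 16 ≥ 11 → met
8. condition 'operates vehicles over 26,000 lbs' does not hold → requirement n/a → met
9. vehicle safety inspection 159 days ago vs limit 180 → met
10. brake system inspection 475 days ago vs limit 730 → met
All met.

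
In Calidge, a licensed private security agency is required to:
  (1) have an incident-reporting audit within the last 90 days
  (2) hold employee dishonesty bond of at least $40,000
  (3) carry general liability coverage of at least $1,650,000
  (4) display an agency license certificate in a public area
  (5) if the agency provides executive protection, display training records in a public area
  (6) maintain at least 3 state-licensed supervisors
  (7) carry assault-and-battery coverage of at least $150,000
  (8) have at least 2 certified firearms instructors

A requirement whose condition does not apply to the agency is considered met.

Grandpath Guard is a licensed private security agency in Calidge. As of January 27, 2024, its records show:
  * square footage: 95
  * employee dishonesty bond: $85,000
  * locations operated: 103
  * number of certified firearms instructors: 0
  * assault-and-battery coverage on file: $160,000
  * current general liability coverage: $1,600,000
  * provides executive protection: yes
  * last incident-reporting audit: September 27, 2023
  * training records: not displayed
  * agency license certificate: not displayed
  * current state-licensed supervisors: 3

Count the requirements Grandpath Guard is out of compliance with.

1. incident-reporting audit 122 days ago vs limit 90 → not met
2. employee dishonesty bond $85,000 ≥ $40,000 → met
3. general liability coverage $1,600,000 < $1,650,000 → not met
4. agency license certificate absent → not met
5. condition 'provides executive protection' holds; training records absent → not met
6. state-licensed supervisors 3 ≥ 3 → met
7. assault-and-battery coverage $160,000 ≥ $150,000 → met
8. certified firearms instructors 0 < 2 → not met
Not met: 5 of 8

5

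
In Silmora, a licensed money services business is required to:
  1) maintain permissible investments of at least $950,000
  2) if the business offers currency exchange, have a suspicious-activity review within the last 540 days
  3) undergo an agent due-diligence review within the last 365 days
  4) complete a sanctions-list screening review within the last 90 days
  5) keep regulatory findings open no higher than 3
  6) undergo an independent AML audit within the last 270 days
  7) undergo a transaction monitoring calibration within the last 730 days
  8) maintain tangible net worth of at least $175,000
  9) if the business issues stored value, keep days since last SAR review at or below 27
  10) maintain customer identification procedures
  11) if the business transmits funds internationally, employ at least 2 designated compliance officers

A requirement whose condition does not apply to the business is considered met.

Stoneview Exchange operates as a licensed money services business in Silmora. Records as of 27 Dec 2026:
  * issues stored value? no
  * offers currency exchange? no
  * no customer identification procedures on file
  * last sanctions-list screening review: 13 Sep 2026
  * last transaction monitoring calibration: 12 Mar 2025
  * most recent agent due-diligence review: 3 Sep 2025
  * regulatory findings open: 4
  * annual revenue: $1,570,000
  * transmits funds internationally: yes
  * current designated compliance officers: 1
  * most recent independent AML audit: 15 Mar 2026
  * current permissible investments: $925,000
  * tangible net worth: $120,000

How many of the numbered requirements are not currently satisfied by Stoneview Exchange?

1. permissible investments $925,000 < $950,000 → not met
2. condition 'offers currency exchange' does not hold → requirement n/a → met
3. agent due-diligence review 480 days ago vs limit 365 → not met
4. sanctions-list screening review 105 days ago vs limit 90 → not met
5. regulatory findings open 4 > 3 → not met
6. independent AML audit 287 days ago vs limit 270 → not met
7. transaction monitoring calibration 655 days ago vs limit 730 → met
8. tangible net worth $120,000 < $175,000 → not met
9. condition 'issues stored value' does not hold → requirement n/a → met
10. customer identification procedures absent → not met
11. condition 'transmits funds internationally' holds; designated compliance officers 1 < 2 → not met
Not met: 8 of 11

8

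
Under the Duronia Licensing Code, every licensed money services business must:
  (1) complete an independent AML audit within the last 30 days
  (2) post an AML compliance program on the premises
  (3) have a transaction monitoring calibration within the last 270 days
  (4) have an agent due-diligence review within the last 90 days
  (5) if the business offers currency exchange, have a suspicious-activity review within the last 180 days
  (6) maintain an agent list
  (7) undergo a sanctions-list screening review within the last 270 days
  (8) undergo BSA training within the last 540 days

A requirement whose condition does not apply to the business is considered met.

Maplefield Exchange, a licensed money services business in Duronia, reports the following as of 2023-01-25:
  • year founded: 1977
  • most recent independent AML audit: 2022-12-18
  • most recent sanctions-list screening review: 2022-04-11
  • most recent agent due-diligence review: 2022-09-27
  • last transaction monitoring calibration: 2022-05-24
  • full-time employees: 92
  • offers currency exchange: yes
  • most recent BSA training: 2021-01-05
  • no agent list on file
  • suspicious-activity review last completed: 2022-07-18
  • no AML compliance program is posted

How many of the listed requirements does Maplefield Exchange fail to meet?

7

1. independent AML audit 38 days ago vs limit 30 → not met
2. AML compliance program absent → not met
3. transaction monitoring calibration 246 days ago vs limit 270 → met
4. agent due-diligence review 120 days ago vs limit 90 → not met
5. condition 'offers currency exchange' holds; suspicious-activity review 191 days ago vs limit 180 → not met
6. agent list absent → not met
7. sanctions-list screening review 289 days ago vs limit 270 → not met
8. BSA training 750 days ago vs limit 540 → not met
Not met: 7 of 8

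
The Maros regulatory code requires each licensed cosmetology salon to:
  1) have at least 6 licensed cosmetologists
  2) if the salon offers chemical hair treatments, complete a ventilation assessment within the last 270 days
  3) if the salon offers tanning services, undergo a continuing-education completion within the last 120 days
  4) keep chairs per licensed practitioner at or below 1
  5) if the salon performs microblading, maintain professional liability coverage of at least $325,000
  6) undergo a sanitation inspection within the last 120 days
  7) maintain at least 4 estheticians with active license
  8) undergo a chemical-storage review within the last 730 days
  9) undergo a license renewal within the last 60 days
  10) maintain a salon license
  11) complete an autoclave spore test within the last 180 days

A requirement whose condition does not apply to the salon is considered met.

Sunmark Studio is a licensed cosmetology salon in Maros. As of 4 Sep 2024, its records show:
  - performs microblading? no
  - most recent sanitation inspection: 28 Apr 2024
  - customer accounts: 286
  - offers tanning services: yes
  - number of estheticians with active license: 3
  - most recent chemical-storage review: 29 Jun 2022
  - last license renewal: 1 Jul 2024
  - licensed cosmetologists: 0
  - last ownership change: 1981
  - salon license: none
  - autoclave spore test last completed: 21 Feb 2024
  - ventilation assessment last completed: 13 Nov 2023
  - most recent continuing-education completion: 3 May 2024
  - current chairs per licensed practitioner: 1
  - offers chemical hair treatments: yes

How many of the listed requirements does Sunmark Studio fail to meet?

1. licensed cosmetologists 0 < 6 → not met
2. condition 'offers chemical hair treatments' holds; ventilation assessment 296 days ago vs limit 270 → not met
3. condition 'offers tanning services' holds; continuing-education completion 124 days ago vs limit 120 → not met
4. chairs per licensed practitioner 1 ≤ 1 → met
5. condition 'performs microblading' does not hold → requirement n/a → met
6. sanitation inspection 129 days ago vs limit 120 → not met
7. estheticians with active license 3 < 4 → not met
8. chemical-storage review 798 days ago vs limit 730 → not met
9. license renewal 65 days ago vs limit 60 → not met
10. salon license absent → not met
11. autoclave spore test 196 days ago vs limit 180 → not met
Not met: 9 of 11

9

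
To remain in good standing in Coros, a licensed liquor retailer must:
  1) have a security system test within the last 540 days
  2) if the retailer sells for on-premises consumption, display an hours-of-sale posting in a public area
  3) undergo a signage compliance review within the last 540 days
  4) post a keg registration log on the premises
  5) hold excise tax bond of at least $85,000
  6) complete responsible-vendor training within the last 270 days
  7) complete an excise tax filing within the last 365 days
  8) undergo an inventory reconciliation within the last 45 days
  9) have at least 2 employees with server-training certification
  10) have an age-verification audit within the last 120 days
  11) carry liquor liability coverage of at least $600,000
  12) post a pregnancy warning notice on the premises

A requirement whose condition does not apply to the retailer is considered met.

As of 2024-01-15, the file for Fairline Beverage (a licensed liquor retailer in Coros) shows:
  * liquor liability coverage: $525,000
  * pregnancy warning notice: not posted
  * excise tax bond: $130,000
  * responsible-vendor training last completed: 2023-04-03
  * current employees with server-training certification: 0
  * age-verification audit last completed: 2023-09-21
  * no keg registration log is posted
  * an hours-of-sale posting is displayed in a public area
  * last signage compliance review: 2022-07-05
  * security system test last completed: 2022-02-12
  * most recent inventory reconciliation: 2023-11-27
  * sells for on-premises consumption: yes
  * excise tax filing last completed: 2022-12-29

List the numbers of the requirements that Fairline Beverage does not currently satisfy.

1. security system test 702 days ago vs limit 540 → not met
2. condition 'sells for on-premises consumption' holds; hours-of-sale posting present → met
3. signage compliance review 559 days ago vs limit 540 → not met
4. keg registration log absent → not met
5. excise tax bond $130,000 ≥ $85,000 → met
6. responsible-vendor training 287 days ago vs limit 270 → not met
7. excise tax filing 382 days ago vs limit 365 → not met
8. inventory reconciliation 49 days ago vs limit 45 → not met
9. employees with server-training certification 0 < 2 → not met
10. age-verification audit 116 days ago vs limit 120 → met
11. liquor liability coverage $525,000 < $600,000 → not met
12. pregnancy warning notice absent → not met
Not met: 1, 3, 4, 6, 7, 8, 9, 11, 12

1, 3, 4, 6, 7, 8, 9, 11, 12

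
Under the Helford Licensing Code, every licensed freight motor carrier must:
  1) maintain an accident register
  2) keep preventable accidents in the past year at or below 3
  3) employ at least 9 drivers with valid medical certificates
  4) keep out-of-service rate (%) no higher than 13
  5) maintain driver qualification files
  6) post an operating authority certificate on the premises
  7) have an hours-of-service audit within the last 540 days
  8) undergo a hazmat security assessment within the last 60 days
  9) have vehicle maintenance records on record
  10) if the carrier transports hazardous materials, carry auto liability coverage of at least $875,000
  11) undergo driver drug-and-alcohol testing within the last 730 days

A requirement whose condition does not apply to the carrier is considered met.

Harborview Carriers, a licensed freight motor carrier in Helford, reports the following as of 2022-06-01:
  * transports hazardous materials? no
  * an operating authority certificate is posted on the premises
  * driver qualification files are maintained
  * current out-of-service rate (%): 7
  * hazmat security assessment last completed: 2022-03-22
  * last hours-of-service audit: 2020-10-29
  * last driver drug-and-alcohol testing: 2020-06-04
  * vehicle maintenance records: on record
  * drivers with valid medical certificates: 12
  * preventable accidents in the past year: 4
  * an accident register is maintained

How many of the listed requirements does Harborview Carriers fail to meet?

1. accident register present → met
2. preventable accidents in the past year 4 > 3 → not met
3. drivers with valid medical certificates 12 ≥ 9 → met
4. out-of-service rate (%) 7 ≤ 13 → met
5. driver qualification files present → met
6. operating authority certificate present → met
7. hours-of-service audit 580 days ago vs limit 540 → not met
8. hazmat security assessment 71 days ago vs limit 60 → not met
9. vehicle maintenance records present → met
10. condition 'transports hazardous materials' does not hold → requirement n/a → met
11. driver drug-and-alcohol testing 727 days ago vs limit 730 → met
Not met: 3 of 11

3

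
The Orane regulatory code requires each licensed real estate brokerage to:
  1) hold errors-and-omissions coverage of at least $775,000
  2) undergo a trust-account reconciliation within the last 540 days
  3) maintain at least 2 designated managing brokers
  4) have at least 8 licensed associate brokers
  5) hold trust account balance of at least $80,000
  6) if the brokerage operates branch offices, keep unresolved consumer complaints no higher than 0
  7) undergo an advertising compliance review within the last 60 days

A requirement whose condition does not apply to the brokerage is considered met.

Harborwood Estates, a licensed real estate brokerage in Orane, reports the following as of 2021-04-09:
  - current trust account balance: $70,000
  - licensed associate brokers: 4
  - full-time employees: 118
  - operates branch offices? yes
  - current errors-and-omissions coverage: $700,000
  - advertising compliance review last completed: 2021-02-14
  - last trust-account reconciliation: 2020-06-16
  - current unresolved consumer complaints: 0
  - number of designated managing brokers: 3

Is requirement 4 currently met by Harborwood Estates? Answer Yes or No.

No

4. licensed associate brokers 4 < 8 → not met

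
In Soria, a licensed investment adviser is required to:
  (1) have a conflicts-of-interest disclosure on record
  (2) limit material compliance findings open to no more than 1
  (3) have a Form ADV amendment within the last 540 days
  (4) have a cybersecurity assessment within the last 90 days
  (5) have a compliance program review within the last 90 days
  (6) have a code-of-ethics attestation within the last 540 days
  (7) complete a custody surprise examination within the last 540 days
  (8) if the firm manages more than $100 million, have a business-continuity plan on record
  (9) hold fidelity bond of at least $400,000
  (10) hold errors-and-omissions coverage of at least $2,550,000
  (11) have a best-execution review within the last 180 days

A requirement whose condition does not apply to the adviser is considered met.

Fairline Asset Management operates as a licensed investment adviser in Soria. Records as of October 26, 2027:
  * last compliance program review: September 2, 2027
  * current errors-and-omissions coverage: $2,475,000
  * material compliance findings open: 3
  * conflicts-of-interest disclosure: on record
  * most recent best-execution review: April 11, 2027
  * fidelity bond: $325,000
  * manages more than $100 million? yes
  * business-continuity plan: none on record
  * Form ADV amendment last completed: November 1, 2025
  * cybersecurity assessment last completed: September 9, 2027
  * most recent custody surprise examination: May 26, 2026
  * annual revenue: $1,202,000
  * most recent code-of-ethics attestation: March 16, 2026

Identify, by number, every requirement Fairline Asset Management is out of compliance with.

2, 3, 6, 8, 9, 10, 11

1. conflicts-of-interest disclosure present → met
2. material compliance findings open 3 > 1 → not met
3. Form ADV amendment 724 days ago vs limit 540 → not met
4. cybersecurity assessment 47 days ago vs limit 90 → met
5. compliance program review 54 days ago vs limit 90 → met
6. code-of-ethics attestation 589 days ago vs limit 540 → not met
7. custody surprise examination 518 days ago vs limit 540 → met
8. condition 'manages more than $100 million' holds; business-continuity plan absent → not met
9. fidelity bond $325,000 < $400,000 → not met
10. errors-and-omissions coverage $2,475,000 < $2,550,000 → not met
11. best-execution review 198 days ago vs limit 180 → not met
Not met: 2, 3, 6, 8, 9, 10, 11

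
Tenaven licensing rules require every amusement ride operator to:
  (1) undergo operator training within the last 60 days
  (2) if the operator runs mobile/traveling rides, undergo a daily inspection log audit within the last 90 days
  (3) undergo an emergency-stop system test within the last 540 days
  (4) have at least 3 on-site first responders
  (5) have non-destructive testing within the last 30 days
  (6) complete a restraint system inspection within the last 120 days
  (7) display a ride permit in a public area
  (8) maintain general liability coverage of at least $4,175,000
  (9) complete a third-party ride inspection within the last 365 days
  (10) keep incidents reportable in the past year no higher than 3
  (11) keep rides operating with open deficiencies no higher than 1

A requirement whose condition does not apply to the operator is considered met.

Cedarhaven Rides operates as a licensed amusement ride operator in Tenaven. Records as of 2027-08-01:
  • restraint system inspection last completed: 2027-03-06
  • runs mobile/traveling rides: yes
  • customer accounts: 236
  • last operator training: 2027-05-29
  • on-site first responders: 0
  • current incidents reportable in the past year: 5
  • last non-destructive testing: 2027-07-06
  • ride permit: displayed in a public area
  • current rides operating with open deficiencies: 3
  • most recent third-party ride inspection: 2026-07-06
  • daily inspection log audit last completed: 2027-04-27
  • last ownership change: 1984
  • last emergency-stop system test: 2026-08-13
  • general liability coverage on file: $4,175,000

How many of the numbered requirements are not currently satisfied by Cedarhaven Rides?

7

1. operator training 64 days ago vs limit 60 → not met
2. condition 'runs mobile/traveling rides' holds; daily inspection log audit 96 days ago vs limit 90 → not met
3. emergency-stop system test 353 days ago vs limit 540 → met
4. on-site first responders 0 < 3 → not met
5. non-destructive testing 26 days ago vs limit 30 → met
6. restraint system inspection 148 days ago vs limit 120 → not met
7. ride permit present → met
8. general liability coverage $4,175,000 ≥ $4,175,000 → met
9. third-party ride inspection 391 days ago vs limit 365 → not met
10. incidents reportable in the past year 5 > 3 → not met
11. rides operating with open deficiencies 3 > 1 → not met
Not met: 7 of 11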